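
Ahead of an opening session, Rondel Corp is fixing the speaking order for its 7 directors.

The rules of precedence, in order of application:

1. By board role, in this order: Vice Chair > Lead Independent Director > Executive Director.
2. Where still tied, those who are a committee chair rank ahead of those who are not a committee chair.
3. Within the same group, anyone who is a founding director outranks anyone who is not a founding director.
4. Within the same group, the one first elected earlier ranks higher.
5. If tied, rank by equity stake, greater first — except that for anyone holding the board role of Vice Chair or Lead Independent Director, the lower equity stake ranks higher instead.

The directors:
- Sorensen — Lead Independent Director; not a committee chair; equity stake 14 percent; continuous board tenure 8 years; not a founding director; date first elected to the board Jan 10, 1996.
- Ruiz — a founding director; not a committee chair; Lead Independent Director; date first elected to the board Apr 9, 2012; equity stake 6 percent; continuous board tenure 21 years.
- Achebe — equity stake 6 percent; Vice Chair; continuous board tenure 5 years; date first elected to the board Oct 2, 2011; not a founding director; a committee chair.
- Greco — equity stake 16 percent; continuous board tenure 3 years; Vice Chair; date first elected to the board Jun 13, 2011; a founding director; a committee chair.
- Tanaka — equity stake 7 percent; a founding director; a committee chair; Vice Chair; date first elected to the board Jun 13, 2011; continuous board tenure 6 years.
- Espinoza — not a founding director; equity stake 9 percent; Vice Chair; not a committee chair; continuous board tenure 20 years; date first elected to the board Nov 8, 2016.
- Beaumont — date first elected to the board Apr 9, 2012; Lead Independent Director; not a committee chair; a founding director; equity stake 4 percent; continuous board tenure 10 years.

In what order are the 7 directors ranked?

Tanaka, Greco, Achebe, Espinoza, Beaumont, Ruiz, Sorensen

By board role: Tanaka, Greco, Achebe and Espinoza (Vice Chair); then Beaumont, Ruiz and Sorensen (Lead Independent Director).
Among Tanaka, Greco, Achebe and Espinoza, a committee chair before not a committee chair: Tanaka, Greco and Achebe (a committee chair) before Espinoza (not a committee chair).
Among Tanaka, Greco and Achebe, a founding director before not a founding director: Tanaka and Greco (a founding director) before Achebe (not a founding director).
Tanaka and Greco both have date first elected to the board Jun 13, 2011, so the next rule applies.
Among Tanaka and Greco, by equity stake (lower first) (reversed rule for this group): Tanaka (7 percent) before Greco (16 percent).
Beaumont, Ruiz and Sorensen are each not a committee chair, so the next rule applies.
Among Beaumont, Ruiz and Sorensen, a founding director before not a founding director: Beaumont and Ruiz (a founding director) before Sorensen (not a founding director).
Beaumont and Ruiz both have date first elected to the board Apr 9, 2012, so the next rule applies.
Among Beaumont and Ruiz, by equity stake (lower first) (reversed rule for this group): Beaumont (4 percent) before Ruiz (6 percent).
Full order: Tanaka, Greco, Achebe, Espinoza, Beaumont, Ruiz, Sorensen.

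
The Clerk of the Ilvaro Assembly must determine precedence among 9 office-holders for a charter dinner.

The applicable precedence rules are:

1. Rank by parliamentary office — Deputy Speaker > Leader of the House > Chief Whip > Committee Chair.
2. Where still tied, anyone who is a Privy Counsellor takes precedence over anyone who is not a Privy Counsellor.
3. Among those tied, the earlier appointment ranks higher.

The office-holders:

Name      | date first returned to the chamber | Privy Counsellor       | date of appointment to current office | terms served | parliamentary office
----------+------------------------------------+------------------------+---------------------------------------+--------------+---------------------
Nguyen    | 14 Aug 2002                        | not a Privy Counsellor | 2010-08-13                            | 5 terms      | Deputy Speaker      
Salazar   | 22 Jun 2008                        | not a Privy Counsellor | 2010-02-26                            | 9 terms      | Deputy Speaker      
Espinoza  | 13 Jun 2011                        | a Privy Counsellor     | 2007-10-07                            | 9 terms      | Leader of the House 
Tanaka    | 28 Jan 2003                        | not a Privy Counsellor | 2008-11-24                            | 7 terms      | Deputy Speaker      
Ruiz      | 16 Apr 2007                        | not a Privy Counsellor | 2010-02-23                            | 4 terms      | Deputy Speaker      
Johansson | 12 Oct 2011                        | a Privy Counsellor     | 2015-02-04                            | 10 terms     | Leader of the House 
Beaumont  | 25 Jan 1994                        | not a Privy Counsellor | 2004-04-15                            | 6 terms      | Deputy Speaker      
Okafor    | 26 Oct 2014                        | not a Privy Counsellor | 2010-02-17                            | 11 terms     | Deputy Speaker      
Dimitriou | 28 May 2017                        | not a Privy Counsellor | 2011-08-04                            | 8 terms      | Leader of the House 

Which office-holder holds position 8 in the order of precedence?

Johansson

By parliamentary office: Beaumont, Tanaka, Okafor, Ruiz, Salazar and Nguyen (Deputy Speaker); then Espinoza, Johansson and Dimitriou (Leader of the House).
Beaumont, Tanaka, Okafor, Ruiz, Salazar and Nguyen are each not a Privy Counsellor, so the next rule applies.
Among Beaumont, Tanaka, Okafor, Ruiz, Salazar and Nguyen, by date of appointment to current office (earlier first): Beaumont (2004-04-15) before Tanaka (2008-11-24) before Okafor (2010-02-17) before Ruiz (2010-02-23) before Salazar (2010-02-26) before Nguyen (2010-08-13).
Among Espinoza, Johansson and Dimitriou, a Privy Counsellor before not a Privy Counsellor: Espinoza and Johansson (a Privy Counsellor) before Dimitriou (not a Privy Counsellor).
Among Espinoza and Johansson, by date of appointment to current office (earlier first): Espinoza (2007-10-07) before Johansson (2015-02-04).
Order: Beaumont, Tanaka, Okafor, Ruiz, Salazar, Nguyen, Espinoza, Johansson, Dimitriou.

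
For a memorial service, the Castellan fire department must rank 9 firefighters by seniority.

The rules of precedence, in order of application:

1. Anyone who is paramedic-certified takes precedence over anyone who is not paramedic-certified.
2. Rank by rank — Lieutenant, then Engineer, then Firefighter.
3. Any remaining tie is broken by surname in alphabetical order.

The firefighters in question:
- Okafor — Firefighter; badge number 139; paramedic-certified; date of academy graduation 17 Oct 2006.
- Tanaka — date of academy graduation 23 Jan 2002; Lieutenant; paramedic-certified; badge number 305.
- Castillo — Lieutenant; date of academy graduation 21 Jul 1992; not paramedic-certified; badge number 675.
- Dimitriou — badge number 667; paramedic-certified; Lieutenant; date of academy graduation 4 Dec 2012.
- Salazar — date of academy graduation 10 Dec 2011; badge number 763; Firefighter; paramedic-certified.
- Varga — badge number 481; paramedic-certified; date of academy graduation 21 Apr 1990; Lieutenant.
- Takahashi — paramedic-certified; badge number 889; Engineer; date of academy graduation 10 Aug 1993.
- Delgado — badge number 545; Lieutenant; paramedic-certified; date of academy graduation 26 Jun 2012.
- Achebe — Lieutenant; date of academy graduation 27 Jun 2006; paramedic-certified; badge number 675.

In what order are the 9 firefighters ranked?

By the first rule: Achebe, Delgado, Dimitriou, Tanaka, Varga, Takahashi, Okafor and Salazar (each paramedic-certified); then Castillo (not paramedic-certified).
Among Achebe, Delgado, Dimitriou, Tanaka, Varga, Takahashi, Okafor and Salazar, by rank: Achebe, Delgado, Dimitriou, Tanaka and Varga (Lieutenant) before Takahashi (Engineer) before Okafor and Salazar (Firefighter).
Among Achebe, Delgado, Dimitriou, Tanaka and Varga, alphabetically by surname: Achebe before Delgado before Dimitriou before Tanaka before Varga.
Among Okafor and Salazar, alphabetically by surname: Okafor before Salazar.
Full order: Achebe, Delgado, Dimitriou, Tanaka, Varga, Takahashi, Okafor, Salazar, Castillo.

Achebe, Delgado, Dimitriou, Tanaka, Varga, Takahashi, Okafor, Salazar, Castillo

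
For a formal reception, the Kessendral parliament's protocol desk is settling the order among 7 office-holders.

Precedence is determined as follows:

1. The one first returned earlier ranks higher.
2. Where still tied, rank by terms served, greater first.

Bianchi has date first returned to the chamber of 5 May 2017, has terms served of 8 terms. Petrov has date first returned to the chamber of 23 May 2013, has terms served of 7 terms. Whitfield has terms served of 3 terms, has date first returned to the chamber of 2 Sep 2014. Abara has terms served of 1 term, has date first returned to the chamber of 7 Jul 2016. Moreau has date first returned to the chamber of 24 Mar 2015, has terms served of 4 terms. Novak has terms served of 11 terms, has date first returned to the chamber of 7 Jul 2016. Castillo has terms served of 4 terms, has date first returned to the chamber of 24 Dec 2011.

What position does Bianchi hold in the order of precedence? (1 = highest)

By date first returned to the chamber (earlier first): Castillo (24 Dec 2011); then Petrov (23 May 2013); then Whitfield (2 Sep 2014); then Moreau (24 Mar 2015); then Novak and Abara (both 7 Jul 2016); then Bianchi (5 May 2017).
Among Novak and Abara, by terms served (higher first): Novak (11 terms) before Abara (1 term).
Order: Castillo, Petrov, Whitfield, Moreau, Novak, Abara, Bianchi. So position 7.

7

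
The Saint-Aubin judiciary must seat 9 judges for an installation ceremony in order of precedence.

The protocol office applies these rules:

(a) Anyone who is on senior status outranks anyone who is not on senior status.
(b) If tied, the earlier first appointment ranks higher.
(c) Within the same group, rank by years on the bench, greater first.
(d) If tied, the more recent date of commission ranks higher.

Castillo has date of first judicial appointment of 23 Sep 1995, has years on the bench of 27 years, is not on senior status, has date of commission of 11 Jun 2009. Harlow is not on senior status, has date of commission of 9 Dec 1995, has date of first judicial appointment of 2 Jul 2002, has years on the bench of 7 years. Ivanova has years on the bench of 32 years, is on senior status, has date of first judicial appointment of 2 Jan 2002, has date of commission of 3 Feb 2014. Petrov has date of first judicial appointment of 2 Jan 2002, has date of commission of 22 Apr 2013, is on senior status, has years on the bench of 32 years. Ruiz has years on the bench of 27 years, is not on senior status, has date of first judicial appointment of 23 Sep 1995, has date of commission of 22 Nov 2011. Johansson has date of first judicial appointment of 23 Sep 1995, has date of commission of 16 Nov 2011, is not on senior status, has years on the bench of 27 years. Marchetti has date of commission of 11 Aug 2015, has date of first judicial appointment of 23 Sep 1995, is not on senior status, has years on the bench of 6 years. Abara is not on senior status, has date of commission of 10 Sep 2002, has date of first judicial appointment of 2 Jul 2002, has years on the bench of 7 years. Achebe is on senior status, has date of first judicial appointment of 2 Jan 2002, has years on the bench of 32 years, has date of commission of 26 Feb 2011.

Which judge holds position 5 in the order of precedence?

Johansson

By the first rule: Ivanova, Petrov and Achebe (each on senior status); then Ruiz, Johansson, Castillo, Marchetti, Abara and Harlow (each not on senior status).
Ivanova, Petrov and Achebe all have date of first judicial appointment 2 Jan 2002, so the next rule applies.
Ivanova, Petrov and Achebe all have years on the bench 32 years, so the next rule applies.
Among Ivanova, Petrov and Achebe, by date of commission (later first): Ivanova (3 Feb 2014) before Petrov (22 Apr 2013) before Achebe (26 Feb 2011).
Among Ruiz, Johansson, Castillo, Marchetti, Abara and Harlow, by date of first judicial appointment (earlier first): Ruiz, Johansson, Castillo and Marchetti (23 Sep 1995) before Abara and Harlow (2 Jul 2002).
Among Ruiz, Johansson, Castillo and Marchetti, by years on the bench (higher first): Ruiz, Johansson and Castillo (27 years) before Marchetti (6 years).
Among Ruiz, Johansson and Castillo, by date of commission (later first): Ruiz (22 Nov 2011) before Johansson (16 Nov 2011) before Castillo (11 Jun 2009).
Abara and Harlow both have years on the bench 7 years, so the next rule applies.
Among Abara and Harlow, by date of commission (later first): Abara (10 Sep 2002) before Harlow (9 Dec 1995).
Order: Ivanova, Petrov, Achebe, Ruiz, Johansson, Castillo, Marchetti, Abara, Harlow.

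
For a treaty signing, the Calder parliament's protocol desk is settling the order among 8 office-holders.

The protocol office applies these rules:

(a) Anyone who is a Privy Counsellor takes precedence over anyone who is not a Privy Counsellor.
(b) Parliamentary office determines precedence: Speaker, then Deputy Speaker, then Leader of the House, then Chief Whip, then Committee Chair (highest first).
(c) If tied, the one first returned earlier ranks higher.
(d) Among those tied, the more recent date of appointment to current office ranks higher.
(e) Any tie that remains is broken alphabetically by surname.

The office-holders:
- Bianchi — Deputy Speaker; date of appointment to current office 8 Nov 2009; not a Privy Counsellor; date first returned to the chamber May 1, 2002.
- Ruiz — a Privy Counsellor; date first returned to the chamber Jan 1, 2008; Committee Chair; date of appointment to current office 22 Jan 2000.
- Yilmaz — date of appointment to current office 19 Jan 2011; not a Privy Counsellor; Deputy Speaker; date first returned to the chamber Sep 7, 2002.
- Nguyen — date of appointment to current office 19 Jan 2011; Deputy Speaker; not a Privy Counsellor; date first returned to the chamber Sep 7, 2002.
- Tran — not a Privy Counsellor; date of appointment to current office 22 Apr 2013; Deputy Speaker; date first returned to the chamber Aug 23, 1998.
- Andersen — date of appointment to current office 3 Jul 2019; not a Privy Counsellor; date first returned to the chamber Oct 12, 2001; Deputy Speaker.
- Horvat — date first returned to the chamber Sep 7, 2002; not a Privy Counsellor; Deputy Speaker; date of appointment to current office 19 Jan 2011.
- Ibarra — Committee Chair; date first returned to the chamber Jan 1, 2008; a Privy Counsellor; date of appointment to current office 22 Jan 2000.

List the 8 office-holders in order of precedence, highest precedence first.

Ibarra, Ruiz, Tran, Andersen, Bianchi, Horvat, Nguyen, Yilmaz

By the first rule: Ibarra and Ruiz (both a Privy Counsellor); then Tran, Andersen, Bianchi, Horvat, Nguyen and Yilmaz (each not a Privy Counsellor).
Ibarra and Ruiz are each Committee Chair, so the next rule applies.
Ibarra and Ruiz both have date first returned to the chamber Jan 1, 2008, so the next rule applies.
Ibarra and Ruiz both have date of appointment to current office 22 Jan 2000, so the next rule applies.
Among Ibarra and Ruiz, alphabetically by surname: Ibarra before Ruiz.
Tran, Andersen, Bianchi, Horvat, Nguyen and Yilmaz are each Deputy Speaker, so the next rule applies.
Among Tran, Andersen, Bianchi, Horvat, Nguyen and Yilmaz, by date first returned to the chamber (earlier first): Tran (Aug 23, 1998) before Andersen (Oct 12, 2001) before Bianchi (May 1, 2002) before Horvat, Nguyen and Yilmaz (Sep 7, 2002).
Horvat, Nguyen and Yilmaz all have date of appointment to current office 19 Jan 2011, so the next rule applies.
Among Horvat, Nguyen and Yilmaz, alphabetically by surname: Horvat before Nguyen before Yilmaz.
Full order: Ibarra, Ruiz, Tran, Andersen, Bianchi, Horvat, Nguyen, Yilmaz.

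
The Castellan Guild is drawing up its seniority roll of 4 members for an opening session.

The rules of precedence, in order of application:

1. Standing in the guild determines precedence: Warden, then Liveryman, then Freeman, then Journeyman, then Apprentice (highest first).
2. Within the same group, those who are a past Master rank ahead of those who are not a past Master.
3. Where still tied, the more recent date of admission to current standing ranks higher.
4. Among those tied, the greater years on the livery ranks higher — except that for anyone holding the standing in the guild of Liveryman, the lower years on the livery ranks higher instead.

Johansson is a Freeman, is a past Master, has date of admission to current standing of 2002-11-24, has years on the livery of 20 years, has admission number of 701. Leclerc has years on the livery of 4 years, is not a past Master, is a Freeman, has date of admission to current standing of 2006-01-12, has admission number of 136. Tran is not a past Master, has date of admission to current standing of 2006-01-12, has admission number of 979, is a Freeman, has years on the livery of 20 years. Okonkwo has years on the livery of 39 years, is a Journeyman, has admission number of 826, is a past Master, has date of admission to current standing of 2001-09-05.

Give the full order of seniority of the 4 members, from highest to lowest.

By standing in the guild: Johansson, Tran and Leclerc (Freeman); then Okonkwo (Journeyman).
Among Johansson, Tran and Leclerc, a past Master before not a past Master: Johansson (a past Master) before Tran and Leclerc (not a past Master).
Tran and Leclerc both have date of admission to current standing 2006-01-12, so the next rule applies.
Among Tran and Leclerc, by years on the livery (higher first): Tran (20 years) before Leclerc (4 years).
Full order: Johansson, Tran, Leclerc, Okonkwo.

Johansson, Tran, Leclerc, Okonkwo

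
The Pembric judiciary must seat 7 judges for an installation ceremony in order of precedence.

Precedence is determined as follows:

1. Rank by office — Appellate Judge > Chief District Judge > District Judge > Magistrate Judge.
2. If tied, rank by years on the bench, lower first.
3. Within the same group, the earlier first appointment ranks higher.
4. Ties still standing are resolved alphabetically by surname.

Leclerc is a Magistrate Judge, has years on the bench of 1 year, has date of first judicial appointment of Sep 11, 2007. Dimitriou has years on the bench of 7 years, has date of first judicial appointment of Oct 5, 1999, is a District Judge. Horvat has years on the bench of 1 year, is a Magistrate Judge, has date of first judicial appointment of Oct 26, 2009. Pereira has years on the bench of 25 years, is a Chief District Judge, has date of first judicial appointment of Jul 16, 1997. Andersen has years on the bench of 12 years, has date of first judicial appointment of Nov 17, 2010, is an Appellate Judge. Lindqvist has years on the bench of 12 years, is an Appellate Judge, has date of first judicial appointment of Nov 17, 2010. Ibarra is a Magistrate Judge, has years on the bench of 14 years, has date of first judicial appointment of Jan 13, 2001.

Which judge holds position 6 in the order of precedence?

By office: Andersen and Lindqvist (Appellate Judge); then Pereira (Chief District Judge); then Dimitriou (District Judge); then Leclerc, Horvat and Ibarra (Magistrate Judge).
Andersen and Lindqvist both have years on the bench 12 years, so the next rule applies.
Andersen and Lindqvist both have date of first judicial appointment Nov 17, 2010, so the next rule applies.
Among Andersen and Lindqvist, alphabetically by surname: Andersen before Lindqvist.
Among Leclerc, Horvat and Ibarra, by years on the bench (lower first): Leclerc and Horvat (1 year) before Ibarra (14 years).
Among Leclerc and Horvat, by date of first judicial appointment (earlier first): Leclerc (Sep 11, 2007) before Horvat (Oct 26, 2009).
Order: Andersen, Lindqvist, Pereira, Dimitriou, Leclerc, Horvat, Ibarra.

Horvat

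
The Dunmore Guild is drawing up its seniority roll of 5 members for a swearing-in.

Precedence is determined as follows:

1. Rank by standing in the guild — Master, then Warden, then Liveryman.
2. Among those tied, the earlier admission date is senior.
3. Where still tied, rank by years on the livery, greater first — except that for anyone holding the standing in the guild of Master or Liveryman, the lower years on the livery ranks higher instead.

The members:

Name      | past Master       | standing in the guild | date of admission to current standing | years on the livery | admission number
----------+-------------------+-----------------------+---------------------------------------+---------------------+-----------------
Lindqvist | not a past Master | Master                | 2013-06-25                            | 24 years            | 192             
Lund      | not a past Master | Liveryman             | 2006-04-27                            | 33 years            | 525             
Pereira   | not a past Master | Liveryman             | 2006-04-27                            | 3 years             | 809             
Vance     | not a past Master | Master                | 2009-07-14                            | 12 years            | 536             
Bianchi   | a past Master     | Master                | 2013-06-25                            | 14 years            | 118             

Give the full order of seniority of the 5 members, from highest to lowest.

By standing in the guild: Vance, Bianchi and Lindqvist (Master); then Pereira and Lund (Liveryman).
Among Vance, Bianchi and Lindqvist, by date of admission to current standing (earlier first): Vance (2009-07-14) before Bianchi and Lindqvist (2013-06-25).
Among Bianchi and Lindqvist, by years on the livery (lower first) (reversed rule for this group): Bianchi (14 years) before Lindqvist (24 years).
Pereira and Lund both have date of admission to current standing 2006-04-27, so the next rule applies.
Among Pereira and Lund, by years on the livery (lower first) (reversed rule for this group): Pereira (3 years) before Lund (33 years).
Full order: Vance, Bianchi, Lindqvist, Pereira, Lund.

Vance, Bianchi, Lindqvist, Pereira, Lund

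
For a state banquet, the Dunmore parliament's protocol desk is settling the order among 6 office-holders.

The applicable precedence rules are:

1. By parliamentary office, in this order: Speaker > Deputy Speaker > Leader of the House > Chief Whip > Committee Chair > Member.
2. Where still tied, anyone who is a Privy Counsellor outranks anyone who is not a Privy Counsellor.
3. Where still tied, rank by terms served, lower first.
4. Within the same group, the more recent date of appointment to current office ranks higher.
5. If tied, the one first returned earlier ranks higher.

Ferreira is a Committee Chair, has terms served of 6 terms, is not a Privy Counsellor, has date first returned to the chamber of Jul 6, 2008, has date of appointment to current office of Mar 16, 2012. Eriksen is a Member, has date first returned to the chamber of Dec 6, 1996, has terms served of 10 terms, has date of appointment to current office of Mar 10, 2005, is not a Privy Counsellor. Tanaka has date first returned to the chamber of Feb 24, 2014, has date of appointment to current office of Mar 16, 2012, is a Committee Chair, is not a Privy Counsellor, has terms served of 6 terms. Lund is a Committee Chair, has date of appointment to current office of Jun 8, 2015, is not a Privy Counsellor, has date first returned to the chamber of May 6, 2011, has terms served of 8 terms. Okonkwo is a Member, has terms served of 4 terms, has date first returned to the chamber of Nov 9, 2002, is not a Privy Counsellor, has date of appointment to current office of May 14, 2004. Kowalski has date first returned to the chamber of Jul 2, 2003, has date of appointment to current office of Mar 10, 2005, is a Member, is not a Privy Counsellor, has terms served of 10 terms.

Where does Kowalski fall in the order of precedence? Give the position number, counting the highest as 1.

By parliamentary office: Ferreira, Tanaka and Lund (Committee Chair); then Okonkwo, Eriksen and Kowalski (Member).
Ferreira, Tanaka and Lund are each not a Privy Counsellor, so the next rule applies.
Among Ferreira, Tanaka and Lund, by terms served (lower first): Ferreira and Tanaka (6 terms) before Lund (8 terms).
Ferreira and Tanaka both have date of appointment to current office Mar 16, 2012, so the next rule applies.
Among Ferreira and Tanaka, by date first returned to the chamber (earlier first): Ferreira (Jul 6, 2008) before Tanaka (Feb 24, 2014).
Okonkwo, Eriksen and Kowalski are each not a Privy Counsellor, so the next rule applies.
Among Okonkwo, Eriksen and Kowalski, by terms served (lower first): Okonkwo (4 terms) before Eriksen and Kowalski (10 terms).
Eriksen and Kowalski both have date of appointment to current office Mar 10, 2005, so the next rule applies.
Among Eriksen and Kowalski, by date first returned to the chamber (earlier first): Eriksen (Dec 6, 1996) before Kowalski (Jul 2, 2003).
Order: Ferreira, Tanaka, Lund, Okonkwo, Eriksen, Kowalski. So position 6.

6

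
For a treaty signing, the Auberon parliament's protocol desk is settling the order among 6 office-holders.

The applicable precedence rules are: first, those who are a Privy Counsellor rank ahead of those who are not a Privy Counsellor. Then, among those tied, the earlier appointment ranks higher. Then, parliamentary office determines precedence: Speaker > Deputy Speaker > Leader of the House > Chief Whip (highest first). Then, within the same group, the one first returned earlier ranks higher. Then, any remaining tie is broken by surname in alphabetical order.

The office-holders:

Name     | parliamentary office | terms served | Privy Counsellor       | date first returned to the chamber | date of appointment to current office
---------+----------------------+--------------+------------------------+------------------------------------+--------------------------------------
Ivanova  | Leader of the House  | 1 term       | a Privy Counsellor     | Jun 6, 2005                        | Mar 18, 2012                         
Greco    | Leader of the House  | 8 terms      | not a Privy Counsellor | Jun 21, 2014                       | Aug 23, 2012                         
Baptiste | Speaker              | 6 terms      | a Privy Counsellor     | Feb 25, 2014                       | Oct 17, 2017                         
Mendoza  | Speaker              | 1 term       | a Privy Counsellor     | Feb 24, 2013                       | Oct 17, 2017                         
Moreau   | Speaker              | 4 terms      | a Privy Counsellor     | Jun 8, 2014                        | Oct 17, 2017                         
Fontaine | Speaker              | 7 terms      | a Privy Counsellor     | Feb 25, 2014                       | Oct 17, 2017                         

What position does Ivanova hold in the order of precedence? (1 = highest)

1

By the first rule: Ivanova, Mendoza, Baptiste, Fontaine and Moreau (each a Privy Counsellor); then Greco (not a Privy Counsellor).
Among Ivanova, Mendoza, Baptiste, Fontaine and Moreau, by date of appointment to current office (earlier first): Ivanova (Mar 18, 2012) before Mendoza, Baptiste, Fontaine and Moreau (Oct 17, 2017).
Mendoza, Baptiste, Fontaine and Moreau are each Speaker, so the next rule applies.
Among Mendoza, Baptiste, Fontaine and Moreau, by date first returned to the chamber (earlier first): Mendoza (Feb 24, 2013) before Baptiste and Fontaine (Feb 25, 2014) before Moreau (Jun 8, 2014).
Among Baptiste and Fontaine, alphabetically by surname: Baptiste before Fontaine.
Order: Ivanova, Mendoza, Baptiste, Fontaine, Moreau, Greco. So position 1.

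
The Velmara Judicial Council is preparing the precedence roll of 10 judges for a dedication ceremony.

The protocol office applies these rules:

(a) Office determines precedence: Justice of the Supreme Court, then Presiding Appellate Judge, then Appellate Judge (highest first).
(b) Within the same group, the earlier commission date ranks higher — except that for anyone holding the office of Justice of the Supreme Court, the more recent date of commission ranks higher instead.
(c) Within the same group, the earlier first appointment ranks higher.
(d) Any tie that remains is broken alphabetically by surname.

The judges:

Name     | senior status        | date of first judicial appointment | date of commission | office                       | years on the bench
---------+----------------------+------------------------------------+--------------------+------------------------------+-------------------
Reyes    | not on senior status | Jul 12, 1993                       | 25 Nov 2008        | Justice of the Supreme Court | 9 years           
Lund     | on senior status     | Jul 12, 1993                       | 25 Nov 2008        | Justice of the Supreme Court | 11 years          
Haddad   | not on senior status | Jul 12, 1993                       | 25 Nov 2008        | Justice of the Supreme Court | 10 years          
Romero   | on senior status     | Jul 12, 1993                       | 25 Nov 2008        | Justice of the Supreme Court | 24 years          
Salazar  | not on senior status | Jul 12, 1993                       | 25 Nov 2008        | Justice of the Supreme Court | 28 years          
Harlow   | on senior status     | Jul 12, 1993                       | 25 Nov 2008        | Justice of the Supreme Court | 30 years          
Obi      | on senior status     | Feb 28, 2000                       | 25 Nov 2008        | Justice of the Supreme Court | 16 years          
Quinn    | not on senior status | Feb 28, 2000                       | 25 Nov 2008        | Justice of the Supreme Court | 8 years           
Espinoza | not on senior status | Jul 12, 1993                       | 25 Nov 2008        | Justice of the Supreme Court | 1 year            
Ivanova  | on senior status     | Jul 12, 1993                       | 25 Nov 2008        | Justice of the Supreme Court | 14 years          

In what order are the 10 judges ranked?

Espinoza, Haddad, Harlow, Ivanova, Lund, Reyes, Romero, Salazar, Obi, Quinn

By office: Espinoza, Haddad, Harlow, Ivanova, Lund, Reyes, Romero, Salazar, Obi and Quinn (Justice of the Supreme Court).
Espinoza, Haddad, Harlow, Ivanova, Lund, Reyes, Romero, Salazar, Obi and Quinn all have date of commission 25 Nov 2008, so the next rule applies.
Among Espinoza, Haddad, Harlow, Ivanova, Lund, Reyes, Romero, Salazar, Obi and Quinn, by date of first judicial appointment (earlier first): Espinoza, Haddad, Harlow, Ivanova, Lund, Reyes, Romero and Salazar (Jul 12, 1993) before Obi and Quinn (Feb 28, 2000).
Among Espinoza, Haddad, Harlow, Ivanova, Lund, Reyes, Romero and Salazar, alphabetically by surname: Espinoza before Haddad before Harlow before Ivanova before Lund before Reyes before Romero before Salazar.
Among Obi and Quinn, alphabetically by surname: Obi before Quinn.
Full order: Espinoza, Haddad, Harlow, Ivanova, Lund, Reyes, Romero, Salazar, Obi, Quinn.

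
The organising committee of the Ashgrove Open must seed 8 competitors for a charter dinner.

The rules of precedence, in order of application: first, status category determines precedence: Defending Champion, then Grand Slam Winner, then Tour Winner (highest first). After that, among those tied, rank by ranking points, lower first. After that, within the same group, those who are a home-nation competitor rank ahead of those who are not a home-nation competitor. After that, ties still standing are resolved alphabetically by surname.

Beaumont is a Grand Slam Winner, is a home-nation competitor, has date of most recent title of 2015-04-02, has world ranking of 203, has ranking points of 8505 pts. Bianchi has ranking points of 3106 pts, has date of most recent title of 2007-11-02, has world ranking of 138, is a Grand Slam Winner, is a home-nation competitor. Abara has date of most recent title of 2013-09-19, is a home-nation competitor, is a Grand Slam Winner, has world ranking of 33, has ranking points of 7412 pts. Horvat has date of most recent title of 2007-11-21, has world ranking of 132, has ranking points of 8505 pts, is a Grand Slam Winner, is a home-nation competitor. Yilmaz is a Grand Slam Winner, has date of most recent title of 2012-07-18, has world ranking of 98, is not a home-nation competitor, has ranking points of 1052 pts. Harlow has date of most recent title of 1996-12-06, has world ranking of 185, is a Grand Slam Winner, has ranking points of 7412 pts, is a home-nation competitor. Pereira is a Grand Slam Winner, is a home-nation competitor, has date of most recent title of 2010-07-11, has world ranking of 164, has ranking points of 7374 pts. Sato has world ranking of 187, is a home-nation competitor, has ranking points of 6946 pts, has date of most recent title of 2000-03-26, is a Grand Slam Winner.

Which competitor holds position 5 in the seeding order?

Abara

By status category: Yilmaz, Bianchi, Sato, Pereira, Abara, Harlow, Beaumont and Horvat (Grand Slam Winner).
Among Yilmaz, Bianchi, Sato, Pereira, Abara, Harlow, Beaumont and Horvat, by ranking points (lower first): Yilmaz (1052 pts) before Bianchi (3106 pts) before Sato (6946 pts) before Pereira (7374 pts) before Abara and Harlow (7412 pts) before Beaumont and Horvat (8505 pts).
Abara and Harlow are each a home-nation competitor, so the next rule applies.
Among Abara and Harlow, alphabetically by surname: Abara before Harlow.
Beaumont and Horvat are each a home-nation competitor, so the next rule applies.
Among Beaumont and Horvat, alphabetically by surname: Beaumont before Horvat.
Order: Yilmaz, Bianchi, Sato, Pereira, Abara, Harlow, Beaumont, Horvat.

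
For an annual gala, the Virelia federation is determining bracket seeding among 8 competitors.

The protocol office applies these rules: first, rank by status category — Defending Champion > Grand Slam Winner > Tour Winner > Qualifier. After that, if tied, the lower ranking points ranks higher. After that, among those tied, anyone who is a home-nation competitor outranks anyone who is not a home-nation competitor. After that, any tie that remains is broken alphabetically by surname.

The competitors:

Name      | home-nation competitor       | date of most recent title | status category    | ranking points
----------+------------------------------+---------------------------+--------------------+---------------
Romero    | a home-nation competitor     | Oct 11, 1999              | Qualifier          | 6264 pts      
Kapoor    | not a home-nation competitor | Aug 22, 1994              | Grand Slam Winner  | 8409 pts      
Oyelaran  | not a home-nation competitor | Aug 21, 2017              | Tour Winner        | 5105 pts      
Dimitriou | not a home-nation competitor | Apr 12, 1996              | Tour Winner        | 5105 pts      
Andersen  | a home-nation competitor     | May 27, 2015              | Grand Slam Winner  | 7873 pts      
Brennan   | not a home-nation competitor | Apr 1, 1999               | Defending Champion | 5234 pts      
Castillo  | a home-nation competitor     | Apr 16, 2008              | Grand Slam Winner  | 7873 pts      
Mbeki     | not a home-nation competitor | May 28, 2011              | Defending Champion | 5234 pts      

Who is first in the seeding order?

Brennan

By status category: Brennan and Mbeki (Defending Champion); then Andersen, Castillo and Kapoor (Grand Slam Winner); then Dimitriou and Oyelaran (Tour Winner); then Romero (Qualifier).
Brennan and Mbeki both have ranking points 5234 pts, so the next rule applies.
Brennan and Mbeki are each not a home-nation competitor, so the next rule applies.
Among Brennan and Mbeki, alphabetically by surname: Brennan before Mbeki.
Among Andersen, Castillo and Kapoor, by ranking points (lower first): Andersen and Castillo (7873 pts) before Kapoor (8409 pts).
Andersen and Castillo are each a home-nation competitor, so the next rule applies.
Among Andersen and Castillo, alphabetically by surname: Andersen before Castillo.
Dimitriou and Oyelaran both have ranking points 5105 pts, so the next rule applies.
Dimitriou and Oyelaran are each not a home-nation competitor, so the next rule applies.
Among Dimitriou and Oyelaran, alphabetically by surname: Dimitriou before Oyelaran.
Order: Brennan, Mbeki, Andersen, Castillo, Kapoor, Dimitriou, Oyelaran, Romero.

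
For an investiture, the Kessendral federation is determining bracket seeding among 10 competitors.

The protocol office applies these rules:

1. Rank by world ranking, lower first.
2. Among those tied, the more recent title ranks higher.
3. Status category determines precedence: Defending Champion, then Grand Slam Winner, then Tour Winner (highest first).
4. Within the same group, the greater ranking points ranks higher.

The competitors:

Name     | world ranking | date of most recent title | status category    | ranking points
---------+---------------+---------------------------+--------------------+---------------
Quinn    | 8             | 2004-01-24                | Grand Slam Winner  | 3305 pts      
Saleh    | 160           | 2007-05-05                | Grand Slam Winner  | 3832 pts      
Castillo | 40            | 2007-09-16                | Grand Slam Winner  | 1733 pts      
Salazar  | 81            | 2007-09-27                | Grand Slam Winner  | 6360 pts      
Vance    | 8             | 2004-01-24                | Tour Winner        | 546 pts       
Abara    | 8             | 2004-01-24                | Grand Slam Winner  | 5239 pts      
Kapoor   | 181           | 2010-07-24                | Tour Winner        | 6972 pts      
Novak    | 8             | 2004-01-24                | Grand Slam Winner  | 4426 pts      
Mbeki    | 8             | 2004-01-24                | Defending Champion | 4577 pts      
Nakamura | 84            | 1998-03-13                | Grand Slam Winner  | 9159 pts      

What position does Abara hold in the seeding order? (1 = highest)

By world ranking (lower first): Mbeki, Abara, Novak, Quinn and Vance (each 8); then Castillo (40); then Salazar (81); then Nakamura (84); then Saleh (160); then Kapoor (181).
Mbeki, Abara, Novak, Quinn and Vance all have date of most recent title 2004-01-24, so the next rule applies.
Among Mbeki, Abara, Novak, Quinn and Vance, by status category: Mbeki (Defending Champion) before Abara, Novak and Quinn (Grand Slam Winner) before Vance (Tour Winner).
Among Abara, Novak and Quinn, by ranking points (higher first): Abara (5239 pts) before Novak (4426 pts) before Quinn (3305 pts).
Order: Mbeki, Abara, Novak, Quinn, Vance, Castillo, Salazar, Nakamura, Saleh, Kapoor. So position 2.

2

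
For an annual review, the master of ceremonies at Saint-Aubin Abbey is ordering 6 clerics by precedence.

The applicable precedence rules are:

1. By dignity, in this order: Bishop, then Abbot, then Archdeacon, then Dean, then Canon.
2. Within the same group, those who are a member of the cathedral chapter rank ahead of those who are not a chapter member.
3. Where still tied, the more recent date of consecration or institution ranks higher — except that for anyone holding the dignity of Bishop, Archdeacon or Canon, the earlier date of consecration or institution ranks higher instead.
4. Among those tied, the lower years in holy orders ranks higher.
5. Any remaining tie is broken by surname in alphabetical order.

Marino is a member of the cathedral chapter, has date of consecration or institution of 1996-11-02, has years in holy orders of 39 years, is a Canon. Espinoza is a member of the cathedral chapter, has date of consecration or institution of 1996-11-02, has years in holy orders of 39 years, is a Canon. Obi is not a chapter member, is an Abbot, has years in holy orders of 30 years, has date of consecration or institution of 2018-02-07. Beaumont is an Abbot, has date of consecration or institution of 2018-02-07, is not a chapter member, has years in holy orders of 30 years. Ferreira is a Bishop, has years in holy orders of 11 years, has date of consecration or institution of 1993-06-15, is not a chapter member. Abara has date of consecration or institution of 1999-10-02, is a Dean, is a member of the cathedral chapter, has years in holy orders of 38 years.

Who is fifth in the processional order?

By dignity: Ferreira (Bishop); then Beaumont and Obi (Abbot); then Abara (Dean); then Espinoza and Marino (Canon).
Beaumont and Obi are each not a chapter member, so the next rule applies.
Beaumont and Obi both have date of consecration or institution 2018-02-07, so the next rule applies.
Beaumont and Obi both have years in holy orders 30 years, so the next rule applies.
Among Beaumont and Obi, alphabetically by surname: Beaumont before Obi.
Espinoza and Marino are each a member of the cathedral chapter, so the next rule applies.
Espinoza and Marino both have date of consecration or institution 1996-11-02, so the next rule applies.
Espinoza and Marino both have years in holy orders 39 years, so the next rule applies.
Among Espinoza and Marino, alphabetically by surname: Espinoza before Marino.
Order: Ferreira, Beaumont, Obi, Abara, Espinoza, Marino.

Espinoza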